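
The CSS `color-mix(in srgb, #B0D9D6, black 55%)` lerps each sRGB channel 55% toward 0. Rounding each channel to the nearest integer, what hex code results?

#B0D9D6 is rgb(176, 217, 214).
A 55% shade moves each channel 55% toward 0:
  R: 176 + 0.55×(0−176) = 176 − 96.8 = 79.2 → 79
  G: 217 + 0.55×(0−217) = 217 − 119.35 = 97.65 → 98
  B: 214 + 0.55×(0−214) = 214 − 117.7 = 96.3 → 96
rgb(79, 98, 96) = #4F6260.

#4F6260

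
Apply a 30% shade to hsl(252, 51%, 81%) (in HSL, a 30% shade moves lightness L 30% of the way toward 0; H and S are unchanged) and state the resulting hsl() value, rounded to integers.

L moves 30% from 81 toward 0: 81 − 24.3 = 56.7 → 57.
H and S are unchanged.

hsl(252, 51%, 57%)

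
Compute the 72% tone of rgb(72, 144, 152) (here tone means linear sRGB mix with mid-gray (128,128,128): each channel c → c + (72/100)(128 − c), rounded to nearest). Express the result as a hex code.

A 72% tone moves each channel 72% toward 128:
  R: 72 + 0.72×(128−72) = 72 + 40.32 = 112.32 → 112
  G: 144 + 0.72×(128−144) = 144 − 11.52 = 132.48 → 132
  B: 152 − 17.28 = 134.72 → 135
rgb(112, 132, 135) = #708487.

#708487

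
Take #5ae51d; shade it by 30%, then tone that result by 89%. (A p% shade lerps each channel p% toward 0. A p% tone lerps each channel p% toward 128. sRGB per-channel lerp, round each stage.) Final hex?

#798474

#5ae51d is rgb(90, 229, 29).
Lerp each channel 30% toward 0:
  R: 90 + 0.3×(0−90) = 90 − 27 = 63 → 63
  G: 229 + 0.3×(0−229) = 229 − 68.7 = 160.3 → 160
  B: 29 − 8.7 = 20.3 → 20
After the shade: rgb(63, 160, 20) = #3fa014.
An 89% tone moves each channel 89% toward 128:
  R: 63 + 57.85 = 120.85 → 121
  G: 160 − 28.48 = 131.52 → 132
  B: 20 + 0.89×(128−20) = 20 + 96.12 = 116.12 → 116
rgb(121, 132, 116) = #798474.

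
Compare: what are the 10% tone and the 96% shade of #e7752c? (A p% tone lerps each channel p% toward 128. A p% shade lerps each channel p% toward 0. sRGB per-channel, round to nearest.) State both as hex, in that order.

#dd7634, #090502

#e7752c is rgb(231, 117, 44).
10% tone:
  R: 231 + 0.1×(128−231) = 231 − 10.3 = 220.7 → 221
  G: 117 + 1.1 = 118.1 → 118
  B: 44 + 0.1×(128−44) = 44 + 8.4 = 52.4 → 52
  → #dd7634
96% shade:
  R: 231 + 0.96×(0−231) = 231 − 221.76 = 9.24 → 9
  G: 117 + 0.96×(0−117) = 117 − 112.32 = 4.68 → 5
  B: 44 − 42.24 = 1.76 → 2
  → #090502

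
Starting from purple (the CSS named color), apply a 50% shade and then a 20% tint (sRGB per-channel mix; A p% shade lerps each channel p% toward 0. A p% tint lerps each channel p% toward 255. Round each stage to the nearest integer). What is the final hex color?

CSS purple is rgb(128, 0, 128).
A 50% shade moves each channel 50% toward 0:
  R: 128 + 0.5×(0−128) = 128 − 64 = 64 → 64
  G: 0 + 0.5×(0−0) = 0 + 0 = 0 → 0
  B: 128 − 64 = 64 → 64
After the shade: rgb(64, 0, 64) = #400040.
A 20% tint moves each channel 20% toward 255:
  R: 64 + 38.2 = 102.2 → 102
  G: 0 + 0.2×(255−0) = 0 + 51 = 51 → 51
  B: 64 + 0.2×(255−64) = 64 + 38.2 = 102.2 → 102
rgb(102, 51, 102) = #663366.

#663366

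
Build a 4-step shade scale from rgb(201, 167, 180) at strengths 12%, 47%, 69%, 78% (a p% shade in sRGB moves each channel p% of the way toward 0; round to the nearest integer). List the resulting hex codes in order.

12%: (201 − 24.12 = 176.88→177, 167 − 20.04 = 146.96→147, 180 − 21.6 = 158.4→158) → #B1939E
47%: (201 − 94.47 = 106.53→107, 167 − 78.49 = 88.51→89, 180 − 84.6 = 95.4→95) → #6B595F
69%: (201 − 138.69 = 62.31→62, 167 − 115.23 = 51.77→52, 180 − 124.2 = 55.8→56) → #3E3438
78%: (201 − 156.78 = 44.22→44, 167 − 130.26 = 36.74→37, 180 − 140.4 = 39.6→40) → #2C2528

#B1939E, #6B595F, #3E3438, #2C2528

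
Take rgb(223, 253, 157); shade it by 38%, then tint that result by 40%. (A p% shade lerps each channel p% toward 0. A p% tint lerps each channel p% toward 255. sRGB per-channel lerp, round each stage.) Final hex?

#b9c4a0

Per channel, c → c + 0.38(0 − c):
  R: 223 − 84.74 = 138.26 → 138
  G: 253 − 96.14 = 156.86 → 157
  B: 157 − 59.66 = 97.34 → 97
After the shade: rgb(138, 157, 97) = #8a9d61.
Per channel, c → c + 0.4(255 − c):
  R: 138 + 46.8 = 184.8 → 185
  G: 157 + 0.4×(255−157) = 157 + 39.2 = 196.2 → 196
  B: 97 + 0.4×(255−97) = 97 + 63.2 = 160.2 → 160
rgb(185, 196, 160) = #b9c4a0.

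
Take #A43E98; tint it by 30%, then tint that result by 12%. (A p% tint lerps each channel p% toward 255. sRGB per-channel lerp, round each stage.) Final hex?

#A43E98 is rgb(164, 62, 152).
Per channel, c → c + 0.3(255 − c):
  R: 164 + 0.3×(255−164) = 164 + 27.3 = 191.3 → 191
  G: 62 + 57.9 = 119.9 → 120
  B: 152 + 0.3×(255−152) = 152 + 30.9 = 182.9 → 183
After the tint: rgb(191, 120, 183) = #BF78B7.
Lerp each channel 12% toward 255:
  R: 191 + 7.68 = 198.68 → 199
  G: 120 + 0.12×(255−120) = 120 + 16.2 = 136.2 → 136
  B: 183 + 0.12×(255−183) = 183 + 8.64 = 191.64 → 192
rgb(199, 136, 192) = #C788C0.

#C788C0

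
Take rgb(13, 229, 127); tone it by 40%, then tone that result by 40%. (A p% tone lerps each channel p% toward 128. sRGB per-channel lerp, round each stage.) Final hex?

#57A57F

Lerp each channel 40% toward 128:
  R: 13 + 46 = 59 → 59
  G: 229 + 0.4×(128−229) = 229 − 40.4 = 188.6 → 189
  B: 127 + 0.4 = 127.4 → 127
After the tone: rgb(59, 189, 127) = #3BBD7F.
A 40% tone moves each channel 40% toward 128:
  R: 59 + 0.4×(128−59) = 59 + 27.6 = 86.6 → 87
  G: 189 + 0.4×(128−189) = 189 − 24.4 = 164.6 → 165
  B: 127 + 0.4×(128−127) = 127 + 0.4 = 127.4 → 127
rgb(87, 165, 127) = #57A57F.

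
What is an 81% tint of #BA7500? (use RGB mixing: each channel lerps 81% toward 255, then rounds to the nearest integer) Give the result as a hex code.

#F2E5CF

#BA7500 is rgb(186, 117, 0).
Per channel, c → c + 0.81(255 − c):
  R: 186 + 0.81×(255−186) = 186 + 55.89 = 241.89 → 242
  G: 117 + 111.78 = 228.78 → 229
  B: 0 + 0.81×(255−0) = 0 + 206.55 = 206.55 → 207
rgb(242, 229, 207) = #F2E5CF.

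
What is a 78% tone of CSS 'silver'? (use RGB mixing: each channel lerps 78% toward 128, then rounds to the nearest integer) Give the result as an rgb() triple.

CSS silver is rgb(192, 192, 192).
Lerp each channel 78% toward 128:
  R: 192 − 49.92 = 142.08 → 142
  G: 192 − 49.92 = 142.08 → 142
  B: 192 − 49.92 = 142.08 → 142

rgb(142, 142, 142)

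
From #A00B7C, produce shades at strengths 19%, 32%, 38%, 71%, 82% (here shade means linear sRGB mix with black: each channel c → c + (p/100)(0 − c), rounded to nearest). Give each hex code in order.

#820964, #6D0754, #63074D, #2E0324, #1D0216

#A00B7C is rgb(160, 11, 124).
19%: (160 − 30.4 = 129.6→130, 11 − 2.09 = 8.91→9, 124 − 23.56 = 100.44→100) → #820964
32%: (160 − 51.2 = 108.8→109, 11 − 3.52 = 7.48→7, 124 − 39.68 = 84.32→84) → #6D0754
38%: (160 − 60.8 = 99.2→99, 11 − 4.18 = 6.82→7, 124 − 47.12 = 76.88→77) → #63074D
71%: (160 − 113.6 = 46.4→46, 11 − 7.81 = 3.19→3, 124 − 88.04 = 35.96→36) → #2E0324
82%: (160 − 131.2 = 28.8→29, 11 − 9.02 = 1.98→2, 124 − 101.68 = 22.32→22) → #1D0216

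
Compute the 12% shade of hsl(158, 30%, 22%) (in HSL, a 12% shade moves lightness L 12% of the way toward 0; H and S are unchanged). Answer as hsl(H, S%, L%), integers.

L moves 12% from 22 toward 0: 22 − 2.64 = 19.36 → 19.
H and S are unchanged.

hsl(158, 30%, 19%)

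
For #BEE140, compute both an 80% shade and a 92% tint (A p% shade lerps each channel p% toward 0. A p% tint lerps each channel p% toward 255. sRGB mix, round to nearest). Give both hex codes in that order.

#BEE140 is rgb(190, 225, 64).
80% shade:
  R: 190 + 0.8×(0−190) = 190 − 152 = 38 → 38
  G: 225 + 0.8×(0−225) = 225 − 180 = 45 → 45
  B: 64 + 0.8×(0−64) = 64 − 51.2 = 12.8 → 13
  → #262D0D
92% tint:
  R: 190 + 0.92×(255−190) = 190 + 59.8 = 249.8 → 250
  G: 225 + 27.6 = 252.6 → 253
  B: 64 + 0.92×(255−64) = 64 + 175.72 = 239.72 → 240
  → #FAFDF0

#262D0D, #FAFDF0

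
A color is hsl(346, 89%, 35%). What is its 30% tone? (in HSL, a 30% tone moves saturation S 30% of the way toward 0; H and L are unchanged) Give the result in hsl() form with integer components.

hsl(346, 62%, 35%)

S moves 30% from 89 toward 0: 89 − 26.7 = 62.3 → 62.
H and L are unchanged.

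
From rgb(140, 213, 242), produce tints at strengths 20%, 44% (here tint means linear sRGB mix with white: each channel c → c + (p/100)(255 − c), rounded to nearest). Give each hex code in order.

#a3ddf5, #bfe7f8

20%: (140 + 23 = 163→163, 213 + 8.4 = 221.4→221, 242 + 2.6 = 244.6→245) → #a3ddf5
44%: (140 + 50.6 = 190.6→191, 213 + 18.48 = 231.48→231, 242 + 5.72 = 247.72→248) → #bfe7f8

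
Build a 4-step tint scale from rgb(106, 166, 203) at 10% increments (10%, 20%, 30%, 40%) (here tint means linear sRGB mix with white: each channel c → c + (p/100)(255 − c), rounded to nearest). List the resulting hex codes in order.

10%: (106 + 14.9 = 120.9→121, 166 + 8.9 = 174.9→175, 203 + 5.2 = 208.2→208) → #79afd0
20%: (106 + 29.8 = 135.8→136, 166 + 17.8 = 183.8→184, 203 + 10.4 = 213.4→213) → #88b8d5
30%: (106 + 44.7 = 150.7→151, 166 + 26.7 = 192.7→193, 203 + 15.6 = 218.6→219) → #97c1db
40%: (106 + 59.6 = 165.6→166, 166 + 35.6 = 201.6→202, 203 + 20.8 = 223.8→224) → #a6cae0

#79afd0, #88b8d5, #97c1db, #a6cae0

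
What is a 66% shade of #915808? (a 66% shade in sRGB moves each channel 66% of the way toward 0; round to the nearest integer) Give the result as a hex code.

#915808 is rgb(145, 88, 8).
A 66% shade moves each channel 66% toward 0:
  R: 145 + 0.66×(0−145) = 145 − 95.7 = 49.3 → 49
  G: 88 + 0.66×(0−88) = 88 − 58.08 = 29.92 → 30
  B: 8 + 0.66×(0−8) = 8 − 5.28 = 2.72 → 3
rgb(49, 30, 3) = #311E03.

#311E03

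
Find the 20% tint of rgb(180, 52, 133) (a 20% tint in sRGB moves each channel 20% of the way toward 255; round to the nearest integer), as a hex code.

#C35D9D

A 20% tint moves each channel 20% toward 255:
  R: 180 + 0.2×(255−180) = 180 + 15 = 195 → 195
  G: 52 + 40.6 = 92.6 → 93
  B: 133 + 0.2×(255−133) = 133 + 24.4 = 157.4 → 157
rgb(195, 93, 157) = #C35D9D.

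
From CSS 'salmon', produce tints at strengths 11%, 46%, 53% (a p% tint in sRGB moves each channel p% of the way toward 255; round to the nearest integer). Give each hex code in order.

CSS salmon is rgb(250, 128, 114).
11%: (250 + 0.55 = 250.55→251, 128 + 13.97 = 141.97→142, 114 + 15.51 = 129.51→130) → #fb8e82
46%: (250 + 2.3 = 252.3→252, 128 + 58.42 = 186.42→186, 114 + 64.86 = 178.86→179) → #fcbab3
53%: (250 + 2.65 = 252.65→253, 128 + 67.31 = 195.31→195, 114 + 74.73 = 188.73→189) → #fdc3bd

#fb8e82, #fcbab3, #fdc3bd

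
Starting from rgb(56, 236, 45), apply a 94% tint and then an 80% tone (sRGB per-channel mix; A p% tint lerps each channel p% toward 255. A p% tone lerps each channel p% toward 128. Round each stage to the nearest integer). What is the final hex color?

Lerp each channel 94% toward 255:
  R: 56 + 187.06 = 243.06 → 243
  G: 236 + 17.86 = 253.86 → 254
  B: 45 + 197.4 = 242.4 → 242
After the tint: rgb(243, 254, 242) = #F3FEF2.
An 80% tone moves each channel 80% toward 128:
  R: 243 + 0.8×(128−243) = 243 − 92 = 151 → 151
  G: 254 + 0.8×(128−254) = 254 − 100.8 = 153.2 → 153
  B: 242 + 0.8×(128−242) = 242 − 91.2 = 150.8 → 151
rgb(151, 153, 151) = #979997.

#979997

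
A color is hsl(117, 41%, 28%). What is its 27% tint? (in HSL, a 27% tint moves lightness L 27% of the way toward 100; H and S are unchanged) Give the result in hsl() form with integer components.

L moves 27% from 28 toward 100: 28 + 19.44 = 47.44 → 47.
H and S are unchanged.

hsl(117, 41%, 47%)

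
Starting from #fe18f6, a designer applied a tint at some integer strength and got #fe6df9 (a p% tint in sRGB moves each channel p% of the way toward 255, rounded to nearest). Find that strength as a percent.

#fe18f6 is rgb(254, 24, 246); #fe6df9 is rgb(254, 109, 249).
On the G channel (widest range): 109 ≈ 24 + (p/100)(255 − 24), so p ≈ 100×(109 − 24)/(255 − 24) = 8500/231 = 36.80.
p = 37 reproduces all three channels after rounding.

37%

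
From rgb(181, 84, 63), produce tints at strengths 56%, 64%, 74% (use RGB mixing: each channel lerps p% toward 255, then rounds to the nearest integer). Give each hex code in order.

#DEB4AB, #E4C1BA, #ECD3CD

56%: (181 + 41.44 = 222.44→222, 84 + 95.76 = 179.76→180, 63 + 107.52 = 170.52→171) → #DEB4AB
64%: (181 + 47.36 = 228.36→228, 84 + 109.44 = 193.44→193, 63 + 122.88 = 185.88→186) → #E4C1BA
74%: (181 + 54.76 = 235.76→236, 84 + 126.54 = 210.54→211, 63 + 142.08 = 205.08→205) → #ECD3CD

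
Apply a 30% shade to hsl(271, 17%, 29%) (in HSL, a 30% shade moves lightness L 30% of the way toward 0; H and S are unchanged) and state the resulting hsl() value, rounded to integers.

L moves 30% from 29 toward 0: 29 − 8.7 = 20.3 → 20.
H and S are unchanged.

hsl(271, 17%, 20%)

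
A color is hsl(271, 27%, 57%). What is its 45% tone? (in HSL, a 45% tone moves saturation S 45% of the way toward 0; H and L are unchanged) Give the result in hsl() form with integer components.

S moves 45% from 27 toward 0: 27 − 12.15 = 14.85 → 15.
H and L are unchanged.

hsl(271, 15%, 57%)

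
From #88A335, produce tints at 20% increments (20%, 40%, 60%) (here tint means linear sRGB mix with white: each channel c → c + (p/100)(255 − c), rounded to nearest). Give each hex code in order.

#A0B55D, #B8C886, #CFDAAE

#88A335 is rgb(136, 163, 53).
20%: (136 + 23.8 = 159.8→160, 163 + 18.4 = 181.4→181, 53 + 40.4 = 93.4→93) → #A0B55D
40%: (136 + 47.6 = 183.6→184, 163 + 36.8 = 199.8→200, 53 + 80.8 = 133.8→134) → #B8C886
60%: (136 + 71.4 = 207.4→207, 163 + 55.2 = 218.2→218, 53 + 121.2 = 174.2→174) → #CFDAAE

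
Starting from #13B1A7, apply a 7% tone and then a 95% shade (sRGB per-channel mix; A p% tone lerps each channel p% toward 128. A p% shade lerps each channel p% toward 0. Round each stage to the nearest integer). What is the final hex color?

#010908

#13B1A7 is rgb(19, 177, 167).
A 7% tone moves each channel 7% toward 128:
  R: 19 + 7.63 = 26.63 → 27
  G: 177 + 0.07×(128−177) = 177 − 3.43 = 173.57 → 174
  B: 167 + 0.07×(128−167) = 167 − 2.73 = 164.27 → 164
After the tone: rgb(27, 174, 164) = #1BAEA4.
Lerp each channel 95% toward 0:
  R: 27 − 25.65 = 1.35 → 1
  G: 174 + 0.95×(0−174) = 174 − 165.3 = 8.7 → 9
  B: 164 − 155.8 = 8.2 → 8
rgb(1, 9, 8) = #010908.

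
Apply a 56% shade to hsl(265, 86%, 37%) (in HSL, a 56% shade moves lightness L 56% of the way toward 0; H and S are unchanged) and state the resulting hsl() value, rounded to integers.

hsl(265, 86%, 16%)

L moves 56% from 37 toward 0: 37 − 20.72 = 16.28 → 16.
H and S are unchanged.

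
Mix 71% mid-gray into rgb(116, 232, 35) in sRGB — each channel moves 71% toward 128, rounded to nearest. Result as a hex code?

Per channel, c → c + 0.71(128 − c):
  R: 116 + 0.71×(128−116) = 116 + 8.52 = 124.52 → 125
  G: 232 + 0.71×(128−232) = 232 − 73.84 = 158.16 → 158
  B: 35 + 0.71×(128−35) = 35 + 66.03 = 101.03 → 101
rgb(125, 158, 101) = #7D9E65.

#7D9E65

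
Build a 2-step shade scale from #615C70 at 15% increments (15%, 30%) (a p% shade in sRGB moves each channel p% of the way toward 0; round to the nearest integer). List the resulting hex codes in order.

#615C70 is rgb(97, 92, 112).
15%: (97 − 14.55 = 82.45→82, 92 − 13.8 = 78.2→78, 112 − 16.8 = 95.2→95) → #524E5F
30%: (97 − 29.1 = 67.9→68, 92 − 27.6 = 64.4→64, 112 − 33.6 = 78.4→78) → #44404E

#524E5F, #44404E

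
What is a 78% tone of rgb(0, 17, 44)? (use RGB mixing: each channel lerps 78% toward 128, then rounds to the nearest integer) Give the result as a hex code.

Per channel, c → c + 0.78(128 − c):
  R: 0 + 99.84 = 99.84 → 100
  G: 17 + 86.58 = 103.58 → 104
  B: 44 + 65.52 = 109.52 → 110
rgb(100, 104, 110) = #64686E.

#64686E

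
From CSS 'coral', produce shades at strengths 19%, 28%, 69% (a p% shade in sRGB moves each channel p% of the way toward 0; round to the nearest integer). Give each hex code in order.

CSS coral is rgb(255, 127, 80).
19%: (255 − 48.45 = 206.55→207, 127 − 24.13 = 102.87→103, 80 − 15.2 = 64.8→65) → #CF6741
28%: (255 − 71.4 = 183.6→184, 127 − 35.56 = 91.44→91, 80 − 22.4 = 57.6→58) → #B85B3A
69%: (255 − 175.95 = 79.05→79, 127 − 87.63 = 39.37→39, 80 − 55.2 = 24.8→25) → #4F2719

#CF6741, #B85B3A, #4F2719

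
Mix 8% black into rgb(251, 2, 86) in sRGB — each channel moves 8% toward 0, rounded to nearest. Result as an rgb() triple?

Per channel, c → c + 0.08(0 − c):
  R: 251 + 0.08×(0−251) = 251 − 20.08 = 230.92 → 231
  G: 2 + 0.08×(0−2) = 2 − 0.16 = 1.84 → 2
  B: 86 + 0.08×(0−86) = 86 − 6.88 = 79.12 → 79

rgb(231, 2, 79)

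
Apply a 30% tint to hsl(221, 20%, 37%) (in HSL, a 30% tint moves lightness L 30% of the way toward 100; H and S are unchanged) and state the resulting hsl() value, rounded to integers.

hsl(221, 20%, 56%)

L moves 30% from 37 toward 100: 37 + 18.9 = 55.9 → 56.
H and S are unchanged.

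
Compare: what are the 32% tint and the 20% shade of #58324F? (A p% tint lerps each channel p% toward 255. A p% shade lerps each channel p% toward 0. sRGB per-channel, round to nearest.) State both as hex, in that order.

#8D7487, #46283F

#58324F is rgb(88, 50, 79).
32% tint:
  R: 88 + 0.32×(255−88) = 88 + 53.44 = 141.44 → 141
  G: 50 + 0.32×(255−50) = 50 + 65.6 = 115.6 → 116
  B: 79 + 0.32×(255−79) = 79 + 56.32 = 135.32 → 135
  → #8D7487
20% shade:
  R: 88 + 0.2×(0−88) = 88 − 17.6 = 70.4 → 70
  G: 50 + 0.2×(0−50) = 50 − 10 = 40 → 40
  B: 79 + 0.2×(0−79) = 79 − 15.8 = 63.2 → 63
  → #46283F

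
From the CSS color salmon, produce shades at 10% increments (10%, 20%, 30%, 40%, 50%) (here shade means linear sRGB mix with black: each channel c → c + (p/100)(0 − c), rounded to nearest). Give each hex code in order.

#E17367, #C8665B, #AF5A50, #964D44, #7D4039

CSS salmon is rgb(250, 128, 114).
10%: (250 − 25 = 225→225, 128 − 12.8 = 115.2→115, 114 − 11.4 = 102.6→103) → #E17367
20%: (250 − 50 = 200→200, 128 − 25.6 = 102.4→102, 114 − 22.8 = 91.2→91) → #C8665B
30%: (250 − 75 = 175→175, 128 − 38.4 = 89.6→90, 114 − 34.2 = 79.8→80) → #AF5A50
40%: (250 − 100 = 150→150, 128 − 51.2 = 76.8→77, 114 − 45.6 = 68.4→68) → #964D44
50%: (250 − 125 = 125→125, 128 − 64 = 64→64, 114 − 57 = 57→57) → #7D4039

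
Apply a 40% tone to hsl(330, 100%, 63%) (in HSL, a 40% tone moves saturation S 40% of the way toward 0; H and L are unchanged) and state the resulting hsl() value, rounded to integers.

S moves 40% from 100 toward 0: 100 − 40 = 60 → 60.
H and L are unchanged.

hsl(330, 60%, 63%)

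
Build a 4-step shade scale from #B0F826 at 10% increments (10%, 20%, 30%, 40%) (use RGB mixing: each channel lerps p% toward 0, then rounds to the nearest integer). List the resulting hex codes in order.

#9EDF22, #8DC61E, #7BAE1B, #6A9517

#B0F826 is rgb(176, 248, 38).
10%: (176 − 17.6 = 158.4→158, 248 − 24.8 = 223.2→223, 38 − 3.8 = 34.2→34) → #9EDF22
20%: (176 − 35.2 = 140.8→141, 248 − 49.6 = 198.4→198, 38 − 7.6 = 30.4→30) → #8DC61E
30%: (176 − 52.8 = 123.2→123, 248 − 74.4 = 173.6→174, 38 − 11.4 = 26.6→27) → #7BAE1B
40%: (176 − 70.4 = 105.6→106, 248 − 99.2 = 148.8→149, 38 − 15.2 = 22.8→23) → #6A9517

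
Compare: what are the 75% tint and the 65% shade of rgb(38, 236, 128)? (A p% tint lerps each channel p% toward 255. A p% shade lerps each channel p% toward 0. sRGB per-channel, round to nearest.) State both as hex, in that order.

#c9fadf, #0d532d

75% tint:
  R: 38 + 0.75×(255−38) = 38 + 162.75 = 200.75 → 201
  G: 236 + 0.75×(255−236) = 236 + 14.25 = 250.25 → 250
  B: 128 + 0.75×(255−128) = 128 + 95.25 = 223.25 → 223
  → #c9fadf
65% shade:
  R: 38 − 24.7 = 13.3 → 13
  G: 236 − 153.4 = 82.6 → 83
  B: 128 − 83.2 = 44.8 → 45
  → #0d532d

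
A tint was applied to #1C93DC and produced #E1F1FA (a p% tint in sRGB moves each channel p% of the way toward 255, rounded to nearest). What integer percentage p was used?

#1C93DC is rgb(28, 147, 220); #E1F1FA is rgb(225, 241, 250).
On the R channel (widest range): 225 ≈ 28 + (p/100)(255 − 28), so p ≈ 100×(225 − 28)/(255 − 28) = 19700/227 = 86.78.
p = 87 reproduces all three channels after rounding.

87%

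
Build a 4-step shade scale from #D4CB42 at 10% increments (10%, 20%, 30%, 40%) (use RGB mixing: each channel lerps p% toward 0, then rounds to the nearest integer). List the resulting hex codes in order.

#D4CB42 is rgb(212, 203, 66).
10%: (212 − 21.2 = 190.8→191, 203 − 20.3 = 182.7→183, 66 − 6.6 = 59.4→59) → #BFB73B
20%: (212 − 42.4 = 169.6→170, 203 − 40.6 = 162.4→162, 66 − 13.2 = 52.8→53) → #AAA235
30%: (212 − 63.6 = 148.4→148, 203 − 60.9 = 142.1→142, 66 − 19.8 = 46.2→46) → #948E2E
40%: (212 − 84.8 = 127.2→127, 203 − 81.2 = 121.8→122, 66 − 26.4 = 39.6→40) → #7F7A28

#BFB73B, #AAA235, #948E2E, #7F7A28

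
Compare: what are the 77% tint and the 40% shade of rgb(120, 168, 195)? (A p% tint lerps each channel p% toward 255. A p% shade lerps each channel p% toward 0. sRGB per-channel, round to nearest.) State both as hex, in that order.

77% tint:
  R: 120 + 0.77×(255−120) = 120 + 103.95 = 223.95 → 224
  G: 168 + 0.77×(255−168) = 168 + 66.99 = 234.99 → 235
  B: 195 + 0.77×(255−195) = 195 + 46.2 = 241.2 → 241
  → #e0ebf1
40% shade:
  R: 120 + 0.4×(0−120) = 120 − 48 = 72 → 72
  G: 168 − 67.2 = 100.8 → 101
  B: 195 + 0.4×(0−195) = 195 − 78 = 117 → 117
  → #486575

#e0ebf1, #486575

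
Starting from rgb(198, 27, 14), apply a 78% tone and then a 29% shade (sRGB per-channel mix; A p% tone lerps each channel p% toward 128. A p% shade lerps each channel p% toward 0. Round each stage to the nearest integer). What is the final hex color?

#664b49

Lerp each channel 78% toward 128:
  R: 198 − 54.6 = 143.4 → 143
  G: 27 + 0.78×(128−27) = 27 + 78.78 = 105.78 → 106
  B: 14 + 0.78×(128−14) = 14 + 88.92 = 102.92 → 103
After the tone: rgb(143, 106, 103) = #8f6a67.
A 29% shade moves each channel 29% toward 0:
  R: 143 − 41.47 = 101.53 → 102
  G: 106 − 30.74 = 75.26 → 75
  B: 103 + 0.29×(0−103) = 103 − 29.87 = 73.13 → 73
rgb(102, 75, 73) = #664b49.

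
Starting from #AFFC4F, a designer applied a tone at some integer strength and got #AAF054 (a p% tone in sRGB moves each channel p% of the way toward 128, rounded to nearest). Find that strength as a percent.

10%

#AFFC4F is rgb(175, 252, 79); #AAF054 is rgb(170, 240, 84).
On the G channel (widest range): 240 ≈ 252 + (p/100)(128 − 252), so p ≈ 100×(240 − 252)/(128 − 252) = -1200/-124 = 9.68.
p = 10 reproduces all three channels after rounding.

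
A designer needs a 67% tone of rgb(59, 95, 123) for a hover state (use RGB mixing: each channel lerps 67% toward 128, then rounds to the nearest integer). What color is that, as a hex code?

#69757E

Lerp each channel 67% toward 128:
  R: 59 + 0.67×(128−59) = 59 + 46.23 = 105.23 → 105
  G: 95 + 0.67×(128−95) = 95 + 22.11 = 117.11 → 117
  B: 123 + 3.35 = 126.35 → 126
rgb(105, 117, 126) = #69757E.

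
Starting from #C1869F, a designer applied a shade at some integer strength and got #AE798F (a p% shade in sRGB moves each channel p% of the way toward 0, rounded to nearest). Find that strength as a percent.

#C1869F is rgb(193, 134, 159); #AE798F is rgb(174, 121, 143).
On the R channel (widest range): 174 ≈ 193 + (p/100)(0 − 193), so p ≈ 100×(174 − 193)/(0 − 193) = -1900/-193 = 9.84.
p = 10 reproduces all three channels after rounding.

10%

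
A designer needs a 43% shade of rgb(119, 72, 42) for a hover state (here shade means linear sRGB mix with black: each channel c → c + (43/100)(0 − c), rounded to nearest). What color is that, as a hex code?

Lerp each channel 43% toward 0:
  R: 119 + 0.43×(0−119) = 119 − 51.17 = 67.83 → 68
  G: 72 + 0.43×(0−72) = 72 − 30.96 = 41.04 → 41
  B: 42 + 0.43×(0−42) = 42 − 18.06 = 23.94 → 24
rgb(68, 41, 24) = #442918.

#442918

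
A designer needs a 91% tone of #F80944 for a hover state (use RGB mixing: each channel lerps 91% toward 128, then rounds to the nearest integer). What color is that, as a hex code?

#8B757B

#F80944 is rgb(248, 9, 68).
A 91% tone moves each channel 91% toward 128:
  R: 248 + 0.91×(128−248) = 248 − 109.2 = 138.8 → 139
  G: 9 + 0.91×(128−9) = 9 + 108.29 = 117.29 → 117
  B: 68 + 54.6 = 122.6 → 123
rgb(139, 117, 123) = #8B757B.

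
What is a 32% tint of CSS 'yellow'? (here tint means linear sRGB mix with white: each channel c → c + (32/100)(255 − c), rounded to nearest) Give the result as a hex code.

#ffff52

CSS yellow is rgb(255, 255, 0).
A 32% tint moves each channel 32% toward 255:
  R: 255 + 0.32×(255−255) = 255 + 0 = 255 → 255
  G: 255 + 0.32×(255−255) = 255 + 0 = 255 → 255
  B: 0 + 0.32×(255−0) = 0 + 81.6 = 81.6 → 82
rgb(255, 255, 82) = #ffff52.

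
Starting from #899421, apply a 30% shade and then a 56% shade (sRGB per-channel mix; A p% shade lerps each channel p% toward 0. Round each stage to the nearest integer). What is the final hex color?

#899421 is rgb(137, 148, 33).
Per channel, c → c + 0.3(0 − c):
  R: 137 − 41.1 = 95.9 → 96
  G: 148 + 0.3×(0−148) = 148 − 44.4 = 103.6 → 104
  B: 33 − 9.9 = 23.1 → 23
After the shade: rgb(96, 104, 23) = #606817.
A 56% shade moves each channel 56% toward 0:
  R: 96 + 0.56×(0−96) = 96 − 53.76 = 42.24 → 42
  G: 104 + 0.56×(0−104) = 104 − 58.24 = 45.76 → 46
  B: 23 + 0.56×(0−23) = 23 − 12.88 = 10.12 → 10
rgb(42, 46, 10) = #2A2E0A.

#2A2E0A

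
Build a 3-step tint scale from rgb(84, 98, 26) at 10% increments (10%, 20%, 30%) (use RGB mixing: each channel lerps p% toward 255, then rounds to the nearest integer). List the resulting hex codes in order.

#657231, #768148, #87915F

10%: (84 + 17.1 = 101.1→101, 98 + 15.7 = 113.7→114, 26 + 22.9 = 48.9→49) → #657231
20%: (84 + 34.2 = 118.2→118, 98 + 31.4 = 129.4→129, 26 + 45.8 = 71.8→72) → #768148
30%: (84 + 51.3 = 135.3→135, 98 + 47.1 = 145.1→145, 26 + 68.7 = 94.7→95) → #87915F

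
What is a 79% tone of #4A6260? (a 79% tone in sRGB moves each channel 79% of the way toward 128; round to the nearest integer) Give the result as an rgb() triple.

#4A6260 is rgb(74, 98, 96).
Per channel, c → c + 0.79(128 − c):
  R: 74 + 0.79×(128−74) = 74 + 42.66 = 116.66 → 117
  G: 98 + 0.79×(128−98) = 98 + 23.7 = 121.7 → 122
  B: 96 + 25.28 = 121.28 → 121

rgb(117, 122, 121)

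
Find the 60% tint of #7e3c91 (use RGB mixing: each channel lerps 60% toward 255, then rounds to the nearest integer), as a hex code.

#7e3c91 is rgb(126, 60, 145).
Per channel, c → c + 0.6(255 − c):
  R: 126 + 0.6×(255−126) = 126 + 77.4 = 203.4 → 203
  G: 60 + 0.6×(255−60) = 60 + 117 = 177 → 177
  B: 145 + 0.6×(255−145) = 145 + 66 = 211 → 211
rgb(203, 177, 211) = #cbb1d3.

#cbb1d3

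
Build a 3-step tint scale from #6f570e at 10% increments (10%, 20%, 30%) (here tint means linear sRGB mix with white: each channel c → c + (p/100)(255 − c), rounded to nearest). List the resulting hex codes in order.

#7d6826, #8c793e, #9a8956

#6f570e is rgb(111, 87, 14).
10%: (111 + 14.4 = 125.4→125, 87 + 16.8 = 103.8→104, 14 + 24.1 = 38.1→38) → #7d6826
20%: (111 + 28.8 = 139.8→140, 87 + 33.6 = 120.6→121, 14 + 48.2 = 62.2→62) → #8c793e
30%: (111 + 43.2 = 154.2→154, 87 + 50.4 = 137.4→137, 14 + 72.3 = 86.3→86) → #9a8956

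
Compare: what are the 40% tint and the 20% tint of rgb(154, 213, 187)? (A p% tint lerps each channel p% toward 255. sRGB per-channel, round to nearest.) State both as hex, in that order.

#C2E6D6, #AEDDC9

40% tint:
  R: 154 + 40.4 = 194.4 → 194
  G: 213 + 0.4×(255−213) = 213 + 16.8 = 229.8 → 230
  B: 187 + 27.2 = 214.2 → 214
  → #C2E6D6
20% tint:
  R: 154 + 0.2×(255−154) = 154 + 20.2 = 174.2 → 174
  G: 213 + 8.4 = 221.4 → 221
  B: 187 + 13.6 = 200.6 → 201
  → #AEDDC9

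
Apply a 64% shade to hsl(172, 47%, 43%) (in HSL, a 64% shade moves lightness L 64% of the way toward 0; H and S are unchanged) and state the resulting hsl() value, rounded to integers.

hsl(172, 47%, 15%)

L moves 64% from 43 toward 0: 43 − 27.52 = 15.48 → 15.
H and S are unchanged.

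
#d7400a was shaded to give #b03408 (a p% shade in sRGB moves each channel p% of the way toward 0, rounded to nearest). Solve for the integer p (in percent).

#d7400a is rgb(215, 64, 10); #b03408 is rgb(176, 52, 8).
On the R channel (widest range): 176 ≈ 215 + (p/100)(0 − 215), so p ≈ 100×(176 − 215)/(0 − 215) = -3900/-215 = 18.14.
p = 18 reproduces all three channels after rounding.

18%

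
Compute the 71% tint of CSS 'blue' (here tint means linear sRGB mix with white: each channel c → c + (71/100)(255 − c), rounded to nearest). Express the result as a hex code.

CSS blue is rgb(0, 0, 255).
Lerp each channel 71% toward 255:
  R: 0 + 0.71×(255−0) = 0 + 181.05 = 181.05 → 181
  G: 0 + 0.71×(255−0) = 0 + 181.05 = 181.05 → 181
  B: 255 + 0.71×(255−255) = 255 + 0 = 255 → 255
rgb(181, 181, 255) = #b5b5ff.

#b5b5ff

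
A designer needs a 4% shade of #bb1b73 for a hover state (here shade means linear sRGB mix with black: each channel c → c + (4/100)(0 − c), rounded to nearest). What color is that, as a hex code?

#bb1b73 is rgb(187, 27, 115).
Lerp each channel 4% toward 0:
  R: 187 − 7.48 = 179.52 → 180
  G: 27 − 1.08 = 25.92 → 26
  B: 115 + 0.04×(0−115) = 115 − 4.6 = 110.4 → 110
rgb(180, 26, 110) = #b41a6e.

#b41a6e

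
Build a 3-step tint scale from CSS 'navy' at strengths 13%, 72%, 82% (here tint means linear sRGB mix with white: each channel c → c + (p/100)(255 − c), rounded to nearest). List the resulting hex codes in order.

CSS navy is rgb(0, 0, 128).
13%: (0 + 33.15 = 33.15→33, 0 + 33.15 = 33.15→33, 128 + 16.51 = 144.51→145) → #212191
72%: (0 + 183.6 = 183.6→184, 0 + 183.6 = 183.6→184, 128 + 91.44 = 219.44→219) → #B8B8DB
82%: (0 + 209.1 = 209.1→209, 0 + 209.1 = 209.1→209, 128 + 104.14 = 232.14→232) → #D1D1E8

#212191, #B8B8DB, #D1D1E8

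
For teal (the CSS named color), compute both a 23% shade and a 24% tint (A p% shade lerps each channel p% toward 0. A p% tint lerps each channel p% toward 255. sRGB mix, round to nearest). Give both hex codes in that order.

CSS teal is rgb(0, 128, 128).
23% shade:
  R: 0 + 0.23×(0−0) = 0 + 0 = 0 → 0
  G: 128 + 0.23×(0−128) = 128 − 29.44 = 98.56 → 99
  B: 128 − 29.44 = 98.56 → 99
  → #006363
24% tint:
  R: 0 + 0.24×(255−0) = 0 + 61.2 = 61.2 → 61
  G: 128 + 0.24×(255−128) = 128 + 30.48 = 158.48 → 158
  B: 128 + 30.48 = 158.48 → 158
  → #3D9E9E

#006363, #3D9E9E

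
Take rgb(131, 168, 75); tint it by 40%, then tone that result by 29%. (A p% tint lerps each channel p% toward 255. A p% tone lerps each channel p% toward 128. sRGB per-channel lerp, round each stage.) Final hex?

#a6b58d

Per channel, c → c + 0.4(255 − c):
  R: 131 + 49.6 = 180.6 → 181
  G: 168 + 0.4×(255−168) = 168 + 34.8 = 202.8 → 203
  B: 75 + 0.4×(255−75) = 75 + 72 = 147 → 147
After the tint: rgb(181, 203, 147) = #b5cb93.
Lerp each channel 29% toward 128:
  R: 181 − 15.37 = 165.63 → 166
  G: 203 − 21.75 = 181.25 → 181
  B: 147 + 0.29×(128−147) = 147 − 5.51 = 141.49 → 141
rgb(166, 181, 141) = #a6b58d.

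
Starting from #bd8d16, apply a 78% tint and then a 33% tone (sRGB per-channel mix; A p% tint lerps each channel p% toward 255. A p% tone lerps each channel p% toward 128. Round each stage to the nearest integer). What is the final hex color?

#bd8d16 is rgb(189, 141, 22).
Lerp each channel 78% toward 255:
  R: 189 + 51.48 = 240.48 → 240
  G: 141 + 0.78×(255−141) = 141 + 88.92 = 229.92 → 230
  B: 22 + 0.78×(255−22) = 22 + 181.74 = 203.74 → 204
After the tint: rgb(240, 230, 204) = #f0e6cc.
A 33% tone moves each channel 33% toward 128:
  R: 240 − 36.96 = 203.04 → 203
  G: 230 − 33.66 = 196.34 → 196
  B: 204 − 25.08 = 178.92 → 179
rgb(203, 196, 179) = #cbc4b3.

#cbc4b3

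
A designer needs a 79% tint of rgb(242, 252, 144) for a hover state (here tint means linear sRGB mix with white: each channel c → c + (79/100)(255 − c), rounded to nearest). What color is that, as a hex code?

Per channel, c → c + 0.79(255 − c):
  R: 242 + 0.79×(255−242) = 242 + 10.27 = 252.27 → 252
  G: 252 + 2.37 = 254.37 → 254
  B: 144 + 87.69 = 231.69 → 232
rgb(252, 254, 232) = #fcfee8.

#fcfee8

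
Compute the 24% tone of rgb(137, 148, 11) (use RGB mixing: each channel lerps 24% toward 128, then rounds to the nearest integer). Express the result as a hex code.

#878f27

A 24% tone moves each channel 24% toward 128:
  R: 137 + 0.24×(128−137) = 137 − 2.16 = 134.84 → 135
  G: 148 − 4.8 = 143.2 → 143
  B: 11 + 0.24×(128−11) = 11 + 28.08 = 39.08 → 39
rgb(135, 143, 39) = #878f27.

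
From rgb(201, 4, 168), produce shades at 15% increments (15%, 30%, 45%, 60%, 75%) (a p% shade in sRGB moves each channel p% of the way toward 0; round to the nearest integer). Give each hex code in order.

15%: (201 − 30.15 = 170.85→171, 4 − 0.6 = 3.4→3, 168 − 25.2 = 142.8→143) → #ab038f
30%: (201 − 60.3 = 140.7→141, 4 − 1.2 = 2.8→3, 168 − 50.4 = 117.6→118) → #8d0376
45%: (201 − 90.45 = 110.55→111, 4 − 1.8 = 2.2→2, 168 − 75.6 = 92.4→92) → #6f025c
60%: (201 − 120.6 = 80.4→80, 4 − 2.4 = 1.6→2, 168 − 100.8 = 67.2→67) → #500243
75%: (201 − 150.75 = 50.25→50, 4 − 3 = 1→1, 168 − 126 = 42→42) → #32012a

#ab038f, #8d0376, #6f025c, #500243, #32012a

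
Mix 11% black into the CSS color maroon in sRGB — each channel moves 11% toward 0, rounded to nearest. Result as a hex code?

CSS maroon is rgb(128, 0, 0).
Lerp each channel 11% toward 0:
  R: 128 + 0.11×(0−128) = 128 − 14.08 = 113.92 → 114
  G: 0 + 0 = 0 → 0
  B: 0 + 0.11×(0−0) = 0 + 0 = 0 → 0
rgb(114, 0, 0) = #720000.

#720000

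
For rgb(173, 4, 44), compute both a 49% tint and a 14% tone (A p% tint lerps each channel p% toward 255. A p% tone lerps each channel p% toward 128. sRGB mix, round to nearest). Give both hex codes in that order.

49% tint:
  R: 173 + 0.49×(255−173) = 173 + 40.18 = 213.18 → 213
  G: 4 + 0.49×(255−4) = 4 + 122.99 = 126.99 → 127
  B: 44 + 0.49×(255−44) = 44 + 103.39 = 147.39 → 147
  → #d57f93
14% tone:
  R: 173 + 0.14×(128−173) = 173 − 6.3 = 166.7 → 167
  G: 4 + 0.14×(128−4) = 4 + 17.36 = 21.36 → 21
  B: 44 + 0.14×(128−44) = 44 + 11.76 = 55.76 → 56
  → #a71538

#d57f93, #a71538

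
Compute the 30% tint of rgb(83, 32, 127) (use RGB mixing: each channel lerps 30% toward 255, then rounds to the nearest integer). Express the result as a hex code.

#8763a5

A 30% tint moves each channel 30% toward 255:
  R: 83 + 51.6 = 134.6 → 135
  G: 32 + 66.9 = 98.9 → 99
  B: 127 + 0.3×(255−127) = 127 + 38.4 = 165.4 → 165
rgb(135, 99, 165) = #8763a5.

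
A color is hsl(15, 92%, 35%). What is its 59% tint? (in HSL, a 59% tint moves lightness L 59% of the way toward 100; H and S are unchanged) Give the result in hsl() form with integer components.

hsl(15, 92%, 73%)

L moves 59% from 35 toward 100: 35 + 38.35 = 73.35 → 73.
H and S are unchanged.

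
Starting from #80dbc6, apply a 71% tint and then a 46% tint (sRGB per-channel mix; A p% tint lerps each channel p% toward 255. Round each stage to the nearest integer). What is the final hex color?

#ebfaf6

#80dbc6 is rgb(128, 219, 198).
A 71% tint moves each channel 71% toward 255:
  R: 128 + 90.17 = 218.17 → 218
  G: 219 + 0.71×(255−219) = 219 + 25.56 = 244.56 → 245
  B: 198 + 40.47 = 238.47 → 238
After the tint: rgb(218, 245, 238) = #daf5ee.
Lerp each channel 46% toward 255:
  R: 218 + 0.46×(255−218) = 218 + 17.02 = 235.02 → 235
  G: 245 + 0.46×(255−245) = 245 + 4.6 = 249.6 → 250
  B: 238 + 7.82 = 245.82 → 246
rgb(235, 250, 246) = #ebfaf6.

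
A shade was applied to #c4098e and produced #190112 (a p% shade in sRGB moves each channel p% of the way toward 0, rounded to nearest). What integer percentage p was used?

87%

#c4098e is rgb(196, 9, 142); #190112 is rgb(25, 1, 18).
On the R channel (widest range): 25 ≈ 196 + (p/100)(0 − 196), so p ≈ 100×(25 − 196)/(0 − 196) = -17100/-196 = 87.24.
p = 87 reproduces all three channels after rounding.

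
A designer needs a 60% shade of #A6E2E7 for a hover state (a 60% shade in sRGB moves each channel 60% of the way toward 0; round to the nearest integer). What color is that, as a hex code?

#425A5C

#A6E2E7 is rgb(166, 226, 231).
A 60% shade moves each channel 60% toward 0:
  R: 166 − 99.6 = 66.4 → 66
  G: 226 + 0.6×(0−226) = 226 − 135.6 = 90.4 → 90
  B: 231 + 0.6×(0−231) = 231 − 138.6 = 92.4 → 92
rgb(66, 90, 92) = #425A5C.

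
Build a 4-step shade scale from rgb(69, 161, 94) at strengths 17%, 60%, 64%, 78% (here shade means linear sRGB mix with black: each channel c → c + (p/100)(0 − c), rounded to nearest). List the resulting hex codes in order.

#39864E, #1C4026, #193A22, #0F2315

17%: (69 − 11.73 = 57.27→57, 161 − 27.37 = 133.63→134, 94 − 15.98 = 78.02→78) → #39864E
60%: (69 − 41.4 = 27.6→28, 161 − 96.6 = 64.4→64, 94 − 56.4 = 37.6→38) → #1C4026
64%: (69 − 44.16 = 24.84→25, 161 − 103.04 = 57.96→58, 94 − 60.16 = 33.84→34) → #193A22
78%: (69 − 53.82 = 15.18→15, 161 − 125.58 = 35.42→35, 94 − 73.32 = 20.68→21) → #0F2315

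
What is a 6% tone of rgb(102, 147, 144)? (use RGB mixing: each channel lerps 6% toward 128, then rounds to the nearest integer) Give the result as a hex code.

Per channel, c → c + 0.06(128 − c):
  R: 102 + 1.56 = 103.56 → 104
  G: 147 + 0.06×(128−147) = 147 − 1.14 = 145.86 → 146
  B: 144 − 0.96 = 143.04 → 143
rgb(104, 146, 143) = #68928F.

#68928F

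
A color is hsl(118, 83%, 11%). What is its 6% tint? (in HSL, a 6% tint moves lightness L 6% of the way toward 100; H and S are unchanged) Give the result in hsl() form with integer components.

hsl(118, 83%, 16%)

L moves 6% from 11 toward 100: 11 + 5.34 = 16.34 → 16.
H and S are unchanged.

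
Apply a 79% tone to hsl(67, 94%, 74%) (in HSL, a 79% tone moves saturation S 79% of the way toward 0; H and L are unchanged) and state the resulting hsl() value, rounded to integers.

S moves 79% from 94 toward 0: 94 − 74.26 = 19.74 → 20.
H and L are unchanged.

hsl(67, 20%, 74%)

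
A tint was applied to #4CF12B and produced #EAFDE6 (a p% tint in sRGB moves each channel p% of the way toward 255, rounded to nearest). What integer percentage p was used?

#4CF12B is rgb(76, 241, 43); #EAFDE6 is rgb(234, 253, 230).
On the B channel (widest range): 230 ≈ 43 + (p/100)(255 − 43), so p ≈ 100×(230 − 43)/(255 − 43) = 18700/212 = 88.21.
p = 88 reproduces all three channels after rounding.

88%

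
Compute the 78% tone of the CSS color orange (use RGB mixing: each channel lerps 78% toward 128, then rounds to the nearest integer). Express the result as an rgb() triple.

rgb(156, 136, 100)

CSS orange is rgb(255, 165, 0).
Lerp each channel 78% toward 128:
  R: 255 + 0.78×(128−255) = 255 − 99.06 = 155.94 → 156
  G: 165 + 0.78×(128−165) = 165 − 28.86 = 136.14 → 136
  B: 0 + 99.84 = 99.84 → 100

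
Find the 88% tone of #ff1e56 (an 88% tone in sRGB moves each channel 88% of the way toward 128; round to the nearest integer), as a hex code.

#8f747b

#ff1e56 is rgb(255, 30, 86).
Per channel, c → c + 0.88(128 − c):
  R: 255 − 111.76 = 143.24 → 143
  G: 30 + 86.24 = 116.24 → 116
  B: 86 + 0.88×(128−86) = 86 + 36.96 = 122.96 → 123
rgb(143, 116, 123) = #8f747b.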